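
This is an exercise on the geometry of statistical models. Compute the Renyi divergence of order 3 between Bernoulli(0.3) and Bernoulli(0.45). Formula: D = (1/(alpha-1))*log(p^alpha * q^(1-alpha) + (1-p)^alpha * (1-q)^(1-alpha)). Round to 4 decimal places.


Renyi divergence of order alpha between Bernoulli distributions:
D = (1/(alpha-1))*log(p^alpha * q^(1-alpha) + (1-p)^alpha * (1-q)^(1-alpha)).
alpha = 3, p = 0.3, q = 0.45.
p^alpha * q^(1-alpha) = 0.3^3 * 0.45^-2 = 0.133333.
(1-p)^alpha * (1-q)^(1-alpha) = 0.7^3 * 0.55^-2 = 1.133884.
sum = 0.133333 + 1.133884 = 1.267218.
D = (1/2)*log(1.267218) = 0.1184

0.1184


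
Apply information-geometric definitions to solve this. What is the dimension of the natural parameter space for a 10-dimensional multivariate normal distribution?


Exponential family dimension calculation:
For 10-dim MVN: mean has 10 params, covariance has 10*11/2 = 55 unique entries.
Total dim = 10 + 55 = 65.

65


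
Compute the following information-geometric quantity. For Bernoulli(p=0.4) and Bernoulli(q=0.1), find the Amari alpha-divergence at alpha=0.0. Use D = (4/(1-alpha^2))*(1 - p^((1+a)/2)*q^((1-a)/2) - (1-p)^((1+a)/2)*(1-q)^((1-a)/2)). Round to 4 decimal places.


Amari alpha-divergence:
D = (4/(1-alpha^2))*(1 - p^((1+a)/2)*q^((1-a)/2) - (1-p)^((1+a)/2)*(1-q)^((1-a)/2)).
alpha = 0.0, p = 0.4, q = 0.1.
e1 = (1+alpha)/2 = 0.5, e2 = (1-alpha)/2 = 0.5.
t1 = p^e1 * q^e2 = 0.4^0.5 * 0.1^0.5 = 0.2.
t2 = (1-p)^e1 * (1-q)^e2 = 0.6^0.5 * 0.9^0.5 = 0.734847.
4/(1-alpha^2) = 4.0.
D = 4.0*(1 - 0.2 - 0.734847) = 0.2606

0.2606


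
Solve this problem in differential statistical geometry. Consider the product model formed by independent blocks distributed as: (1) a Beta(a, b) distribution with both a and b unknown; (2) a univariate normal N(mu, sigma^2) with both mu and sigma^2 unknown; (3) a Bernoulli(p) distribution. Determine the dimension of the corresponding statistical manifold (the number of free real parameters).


The dimension of a statistical manifold equals the number of free
(independent) real parameters of the model. For a product of independent
blocks the parameter counts add.
- Beta (a, b): 2.
- normal (mu, sigma^2): 2.
- Bernoulli (p): 1.
Total = 2 + 2 + 1 = 5.
Dimension = 5

5


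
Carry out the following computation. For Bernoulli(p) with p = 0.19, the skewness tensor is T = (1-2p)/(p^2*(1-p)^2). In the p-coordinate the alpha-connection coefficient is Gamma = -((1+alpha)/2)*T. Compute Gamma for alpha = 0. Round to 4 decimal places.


Skewness (Amari-Chentsov) tensor: T = (1-2p)/(p^2*(1-p)^2).
p = 0.19, 1-2p = 0.62, p^2 = 0.0361, (1-p)^2 = 0.6561.
T = 0.62/(0.0361 * 0.6561) = 26.176673.
In the p-coordinate, Gamma^(alpha) = Gamma^(0) - (alpha/2)*T with Gamma^(0) = (1/2)*g'(p) = -T/2,
so Gamma^(alpha) = -((1+alpha)/2)*T.
alpha = 0, -(1+alpha)/2 = -0.5.
Gamma = -0.5 * 26.176673 = -13.0883

-13.0883


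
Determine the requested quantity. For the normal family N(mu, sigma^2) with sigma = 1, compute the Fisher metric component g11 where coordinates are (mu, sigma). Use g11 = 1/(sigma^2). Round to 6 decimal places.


For the 2-parameter normal family, the Fisher metric has:
  g11 = 1/sigma^2, g22 = 2/sigma^2.
sigma = 1, sigma^2 = 1.
g11 = 1.000000

1.000000


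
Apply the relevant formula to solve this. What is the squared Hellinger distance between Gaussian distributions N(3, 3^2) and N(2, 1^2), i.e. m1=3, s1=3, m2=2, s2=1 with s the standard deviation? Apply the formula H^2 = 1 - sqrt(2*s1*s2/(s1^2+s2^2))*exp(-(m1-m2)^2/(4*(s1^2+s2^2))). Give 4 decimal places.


Squared Hellinger distance for Gaussians:
H^2 = 1 - sqrt(2*s1*s2/(s1^2+s2^2)) * exp(-(m1-m2)^2/(4*(s1^2+s2^2))).
s1^2 = 9, s2^2 = 1, s1^2+s2^2 = 10.
sqrt(2*3*1/(10)) = 0.774597.
(m1-m2)^2 = (1)^2 = 1.
exp(-1/(4*10)) = exp(-0.025) = 0.97531.
H^2 = 1 - 0.774597*0.97531 = 0.2445

0.2445


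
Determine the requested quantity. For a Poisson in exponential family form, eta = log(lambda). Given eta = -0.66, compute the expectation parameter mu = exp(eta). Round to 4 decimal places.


Expectation parameter for Poisson exponential family:
mu = exp(eta).
eta = -0.66.
mu = exp(-0.66) = 0.5169

0.5169


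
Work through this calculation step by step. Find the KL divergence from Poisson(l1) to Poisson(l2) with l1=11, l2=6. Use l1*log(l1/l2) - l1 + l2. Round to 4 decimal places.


KL divergence for Poisson:
KL = l1*log(l1/l2) - l1 + l2.
l1 = 11, l2 = 6.
log(11/6) = 0.606136.
l1*log(l1/l2) = 11 * 0.606136 = 6.667494.
KL = 6.667494 - 11 + 6 = 1.6675

1.6675


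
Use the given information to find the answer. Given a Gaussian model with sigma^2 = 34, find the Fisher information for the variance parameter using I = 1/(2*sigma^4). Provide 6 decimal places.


Fisher information for variance: I(sigma^2) = 1/(2*sigma^4).
sigma^2 = 34, so sigma^4 = 1156.
I = 1/(2*1156) = 1/2312 = 0.000433

0.000433


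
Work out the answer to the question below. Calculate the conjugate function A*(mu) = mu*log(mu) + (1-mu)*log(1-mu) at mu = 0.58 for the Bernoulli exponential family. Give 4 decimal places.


Legendre transform for Bernoulli:
A*(mu) = mu*log(mu) + (1-mu)*log(1-mu).
mu = 0.58, 1-mu = 0.42.
mu*log(mu) = 0.58*log(0.58) = -0.315942.
(1-mu)*log(1-mu) = 0.42*log(0.42) = -0.36435.
A* = -0.315942 + -0.36435 = -0.6803

-0.6803


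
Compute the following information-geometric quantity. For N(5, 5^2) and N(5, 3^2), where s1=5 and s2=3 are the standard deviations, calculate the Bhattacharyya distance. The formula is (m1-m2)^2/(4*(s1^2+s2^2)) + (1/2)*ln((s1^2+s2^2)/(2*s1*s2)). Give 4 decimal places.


Bhattacharyya distance between two Gaussians:
DB = (m1-m2)^2/(4*(s1^2+s2^2)) + (1/2)*ln((s1^2+s2^2)/(2*s1*s2)).
(m1-m2)^2 = (0)^2 = 0.
s1^2+s2^2 = 25 + 9 = 34.
term1 = 0/136 = 0.0.
term2 = 0.5*ln(34/30.0) = 0.062582.
DB = 0.0 + 0.062582 = 0.0626

0.0626


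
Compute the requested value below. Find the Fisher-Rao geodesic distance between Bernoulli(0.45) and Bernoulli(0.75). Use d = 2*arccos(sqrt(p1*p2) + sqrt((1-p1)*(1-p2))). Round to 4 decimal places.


Geodesic distance on Bernoulli manifold:
d(p1,p2) = 2*arccos(sqrt(p1*p2) + sqrt((1-p1)*(1-p2))).
sqrt(p1*p2) = sqrt(0.45*0.75) = 0.580948.
sqrt((1-p1)*(1-p2)) = sqrt(0.55*0.25) = 0.37081.
arg = 0.580948 + 0.37081 = 0.951757.
d = 2*arccos(0.951757) = 0.6238

0.6238


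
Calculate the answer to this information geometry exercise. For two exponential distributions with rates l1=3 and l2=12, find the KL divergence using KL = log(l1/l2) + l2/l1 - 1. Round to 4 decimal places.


KL divergence for exponential family:
KL = log(l1/l2) + l2/l1 - 1.
log(3/12) = -1.386294.
12/3 = 4.0.
KL = -1.386294 + 4.0 - 1 = 1.6137

1.6137


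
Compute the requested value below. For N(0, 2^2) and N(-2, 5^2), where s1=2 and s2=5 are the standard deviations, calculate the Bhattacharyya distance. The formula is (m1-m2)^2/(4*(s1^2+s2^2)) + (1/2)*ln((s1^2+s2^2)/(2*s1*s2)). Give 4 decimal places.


Bhattacharyya distance between two Gaussians:
DB = (m1-m2)^2/(4*(s1^2+s2^2)) + (1/2)*ln((s1^2+s2^2)/(2*s1*s2)).
(m1-m2)^2 = (2)^2 = 4.
s1^2+s2^2 = 4 + 25 = 29.
term1 = 4/116 = 0.034483.
term2 = 0.5*ln(29/20.0) = 0.185782.
DB = 0.034483 + 0.185782 = 0.2203

0.2203


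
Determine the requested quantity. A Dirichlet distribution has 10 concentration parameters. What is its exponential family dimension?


Exponential family dimension calculation:
Dirichlet with 10 components has 10 natural parameters.

10


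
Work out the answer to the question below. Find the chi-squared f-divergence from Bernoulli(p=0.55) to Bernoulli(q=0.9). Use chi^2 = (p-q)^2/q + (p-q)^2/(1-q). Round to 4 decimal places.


Chi-squared divergence between Bernoulli distributions:
chi^2 = (p-q)^2/q + (p-q)^2/(1-q).
p = 0.55, q = 0.9, p-q = -0.35.
(p-q)^2 = 0.1225.
term1 = 0.1225/0.9 = 0.136111.
term2 = 0.1225/0.1 = 1.225.
chi^2 = 0.136111 + 1.225 = 1.3611

1.3611


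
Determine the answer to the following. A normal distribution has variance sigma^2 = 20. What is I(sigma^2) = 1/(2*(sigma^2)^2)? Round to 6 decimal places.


Fisher information for variance: I(sigma^2) = 1/(2*sigma^4).
sigma^2 = 20, so sigma^4 = 400.
I = 1/(2*400) = 1/800 = 0.001250

0.001250


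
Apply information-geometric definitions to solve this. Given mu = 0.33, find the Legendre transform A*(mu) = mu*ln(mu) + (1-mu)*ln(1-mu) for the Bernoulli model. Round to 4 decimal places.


Legendre transform for Bernoulli:
A*(mu) = mu*log(mu) + (1-mu)*log(1-mu).
mu = 0.33, 1-mu = 0.67.
mu*log(mu) = 0.33*log(0.33) = -0.365859.
(1-mu)*log(1-mu) = 0.67*log(0.67) = -0.26832.
A* = -0.365859 + -0.26832 = -0.6342

-0.6342


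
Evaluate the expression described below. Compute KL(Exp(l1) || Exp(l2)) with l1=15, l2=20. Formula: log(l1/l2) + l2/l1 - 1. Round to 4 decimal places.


KL divergence for exponential family:
KL = log(l1/l2) + l2/l1 - 1.
log(15/20) = -0.287682.
20/15 = 1.333333.
KL = -0.287682 + 1.333333 - 1 = 0.0457

0.0457


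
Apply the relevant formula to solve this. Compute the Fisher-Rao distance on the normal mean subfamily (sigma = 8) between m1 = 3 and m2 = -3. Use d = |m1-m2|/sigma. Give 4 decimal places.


On the fixed-variance normal subfamily, geodesic distance = |m1-m2|/sigma.
|3 - -3| = 6.
sigma = 8.
d = 6/8 = 0.7500

0.7500


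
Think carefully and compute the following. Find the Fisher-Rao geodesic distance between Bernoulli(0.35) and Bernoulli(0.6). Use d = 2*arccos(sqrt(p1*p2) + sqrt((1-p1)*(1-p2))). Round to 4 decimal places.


Geodesic distance on Bernoulli manifold:
d(p1,p2) = 2*arccos(sqrt(p1*p2) + sqrt((1-p1)*(1-p2))).
sqrt(p1*p2) = sqrt(0.35*0.6) = 0.458258.
sqrt((1-p1)*(1-p2)) = sqrt(0.65*0.4) = 0.509902.
arg = 0.458258 + 0.509902 = 0.96816.
d = 2*arccos(0.96816) = 0.5061

0.5061


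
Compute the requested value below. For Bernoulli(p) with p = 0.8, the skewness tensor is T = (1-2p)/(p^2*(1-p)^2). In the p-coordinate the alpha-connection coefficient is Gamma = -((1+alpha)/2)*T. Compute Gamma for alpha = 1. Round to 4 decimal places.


Skewness (Amari-Chentsov) tensor: T = (1-2p)/(p^2*(1-p)^2).
p = 0.8, 1-2p = -0.6, p^2 = 0.64, (1-p)^2 = 0.04.
T = -0.6/(0.64 * 0.04) = -23.4375.
In the p-coordinate, Gamma^(alpha) = Gamma^(0) - (alpha/2)*T with Gamma^(0) = (1/2)*g'(p) = -T/2,
so Gamma^(alpha) = -((1+alpha)/2)*T.
alpha = 1, -(1+alpha)/2 = -1.0.
Gamma = -1.0 * -23.4375 = 23.4375

23.4375


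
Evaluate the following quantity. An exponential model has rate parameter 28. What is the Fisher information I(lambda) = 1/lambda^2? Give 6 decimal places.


Fisher information for exponential: I(lambda) = 1/lambda^2.
lambda = 28, lambda^2 = 784.
I = 1/784 = 0.001276

0.001276


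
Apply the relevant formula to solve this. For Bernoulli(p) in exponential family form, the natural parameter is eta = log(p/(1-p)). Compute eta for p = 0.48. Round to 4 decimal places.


Natural parameter for Bernoulli: eta = log(p/(1-p)).
p = 0.48, 1-p = 0.52.
p/(1-p) = 0.923077.
eta = log(0.923077) = -0.0800

-0.0800


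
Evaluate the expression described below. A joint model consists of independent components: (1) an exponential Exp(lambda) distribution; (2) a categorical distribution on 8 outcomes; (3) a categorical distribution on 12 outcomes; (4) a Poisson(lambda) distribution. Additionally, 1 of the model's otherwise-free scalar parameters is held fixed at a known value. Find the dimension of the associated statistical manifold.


The dimension of a statistical manifold equals the number of free
(independent) real parameters of the model. For a product of independent
blocks the parameter counts add.
- exponential (lambda): 1.
- categorical on 8 outcomes (probabilities sum to 1): 8-1 = 7.
- categorical on 12 outcomes (probabilities sum to 1): 12-1 = 11.
- Poisson (lambda): 1.
Total = 1 + 7 + 11 + 1 = 20.
1 parameter(s) fixed at known values: 20 - 1 = 19.
Dimension = 19

19


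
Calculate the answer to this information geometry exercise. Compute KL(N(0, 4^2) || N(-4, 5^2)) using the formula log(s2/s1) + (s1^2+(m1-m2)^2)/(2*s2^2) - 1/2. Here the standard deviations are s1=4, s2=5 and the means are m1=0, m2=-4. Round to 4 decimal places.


KL divergence between normal distributions:
KL = log(s2/s1) + (s1^2 + (m1-m2)^2)/(2*s2^2) - 1/2.
log(5/4) = 0.223144.
(4^2 + (0--4)^2)/(2*5^2) = (16 + 16)/50 = 0.64.
KL = 0.223144 + 0.64 - 0.5 = 0.3631

0.3631


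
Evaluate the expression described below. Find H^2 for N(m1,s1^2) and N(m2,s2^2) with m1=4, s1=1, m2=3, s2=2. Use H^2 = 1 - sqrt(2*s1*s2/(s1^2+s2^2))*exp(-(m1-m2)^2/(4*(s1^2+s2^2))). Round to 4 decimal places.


Squared Hellinger distance for Gaussians:
H^2 = 1 - sqrt(2*s1*s2/(s1^2+s2^2)) * exp(-(m1-m2)^2/(4*(s1^2+s2^2))).
s1^2 = 1, s2^2 = 4, s1^2+s2^2 = 5.
sqrt(2*1*2/(5)) = 0.894427.
(m1-m2)^2 = (1)^2 = 1.
exp(-1/(4*5)) = exp(-0.05) = 0.951229.
H^2 = 1 - 0.894427*0.951229 = 0.1492

0.1492


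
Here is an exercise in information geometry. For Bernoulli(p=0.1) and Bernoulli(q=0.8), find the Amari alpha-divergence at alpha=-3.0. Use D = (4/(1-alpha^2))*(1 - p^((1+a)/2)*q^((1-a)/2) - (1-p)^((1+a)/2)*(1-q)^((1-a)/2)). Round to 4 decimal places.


Amari alpha-divergence:
D = (4/(1-alpha^2))*(1 - p^((1+a)/2)*q^((1-a)/2) - (1-p)^((1+a)/2)*(1-q)^((1-a)/2)).
alpha = -3.0, p = 0.1, q = 0.8.
e1 = (1+alpha)/2 = -1.0, e2 = (1-alpha)/2 = 2.0.
t1 = p^e1 * q^e2 = 0.1^-1.0 * 0.8^2.0 = 6.4.
t2 = (1-p)^e1 * (1-q)^e2 = 0.9^-1.0 * 0.2^2.0 = 0.044444.
4/(1-alpha^2) = -0.5.
D = -0.5*(1 - 6.4 - 0.044444) = 2.7222

2.7222


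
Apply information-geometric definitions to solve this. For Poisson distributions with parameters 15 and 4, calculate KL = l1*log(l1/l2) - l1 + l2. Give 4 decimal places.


KL divergence for Poisson:
KL = l1*log(l1/l2) - l1 + l2.
l1 = 15, l2 = 4.
log(15/4) = 1.321756.
l1*log(l1/l2) = 15 * 1.321756 = 19.826338.
KL = 19.826338 - 15 + 4 = 8.8263

8.8263


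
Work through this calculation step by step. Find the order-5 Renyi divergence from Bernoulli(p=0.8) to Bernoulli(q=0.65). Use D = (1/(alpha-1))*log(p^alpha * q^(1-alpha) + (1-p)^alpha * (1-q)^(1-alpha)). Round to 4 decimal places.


Renyi divergence of order alpha between Bernoulli distributions:
D = (1/(alpha-1))*log(p^alpha * q^(1-alpha) + (1-p)^alpha * (1-q)^(1-alpha)).
alpha = 5, p = 0.8, q = 0.65.
p^alpha * q^(1-alpha) = 0.8^5 * 0.65^-4 = 1.835678.
(1-p)^alpha * (1-q)^(1-alpha) = 0.2^5 * 0.35^-4 = 0.021324.
sum = 1.835678 + 0.021324 = 1.857002.
D = (1/4)*log(1.857002) = 0.1547

0.1547


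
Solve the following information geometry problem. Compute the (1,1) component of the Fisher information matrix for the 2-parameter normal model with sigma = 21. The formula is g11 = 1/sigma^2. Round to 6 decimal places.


For the 2-parameter normal family, the Fisher metric has:
  g11 = 1/sigma^2, g22 = 2/sigma^2.
sigma = 21, sigma^2 = 441.
g11 = 0.002268

0.002268


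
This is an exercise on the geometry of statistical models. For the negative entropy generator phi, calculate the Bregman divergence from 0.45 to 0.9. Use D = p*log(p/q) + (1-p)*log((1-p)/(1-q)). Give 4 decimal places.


Bregman divergence with negative entropy generator:
D = p*log(p/q) + (1-p)*log((1-p)/(1-q)).
p = 0.45, q = 0.9.
p*log(p/q) = 0.45*log(0.45/0.9) = -0.311916.
(1-p)*log((1-p)/(1-q)) = 0.55*log(0.55/0.1) = 0.937611.
D = -0.311916 + 0.937611 = 0.6257

0.6257


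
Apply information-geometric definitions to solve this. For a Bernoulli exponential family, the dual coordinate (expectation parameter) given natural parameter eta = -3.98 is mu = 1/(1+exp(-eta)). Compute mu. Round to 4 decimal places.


Dual coordinate (expectation parameter) for Bernoulli:
mu = 1/(1+exp(-eta)).
eta = -3.98.
exp(-eta) = exp(3.98) = 53.517034.
mu = 1/(1+53.517034) = 0.0183

0.0183


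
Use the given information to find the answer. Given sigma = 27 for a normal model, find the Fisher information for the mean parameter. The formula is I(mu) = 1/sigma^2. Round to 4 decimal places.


The Fisher information for the mean of a normal distribution is I(mu) = 1/sigma^2.
sigma = 27, so sigma^2 = 729.
I(mu) = 1/729 = 0.0014

0.0014


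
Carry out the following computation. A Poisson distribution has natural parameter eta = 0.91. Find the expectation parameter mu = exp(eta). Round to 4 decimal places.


Expectation parameter for Poisson exponential family:
mu = exp(eta).
eta = 0.91.
mu = exp(0.91) = 2.4843

2.4843


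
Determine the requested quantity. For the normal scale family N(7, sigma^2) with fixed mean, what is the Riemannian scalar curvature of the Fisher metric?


This family has a single free parameter, so its statistical manifold
is 1-dimensional. The Riemann curvature tensor of any 1-dimensional
Riemannian manifold vanishes identically, so R = 0.

0


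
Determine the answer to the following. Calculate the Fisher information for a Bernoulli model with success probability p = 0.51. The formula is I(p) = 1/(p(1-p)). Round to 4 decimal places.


For Bernoulli(p), Fisher information is I(p) = 1/(p*(1-p)).
p = 0.51, 1-p = 0.49.
p*(1-p) = 0.2499.
I(p) = 1/0.2499 = 4.0016

4.0016


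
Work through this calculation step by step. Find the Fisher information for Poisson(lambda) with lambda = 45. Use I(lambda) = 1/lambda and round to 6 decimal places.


Fisher information for Poisson: I(lambda) = 1/lambda.
lambda = 45.
I(lambda) = 1/45 = 0.022222

0.022222


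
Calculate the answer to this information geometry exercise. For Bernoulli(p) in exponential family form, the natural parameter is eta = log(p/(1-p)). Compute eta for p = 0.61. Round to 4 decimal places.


Natural parameter for Bernoulli: eta = log(p/(1-p)).
p = 0.61, 1-p = 0.39.
p/(1-p) = 1.564103.
eta = log(1.564103) = 0.4473

0.4473


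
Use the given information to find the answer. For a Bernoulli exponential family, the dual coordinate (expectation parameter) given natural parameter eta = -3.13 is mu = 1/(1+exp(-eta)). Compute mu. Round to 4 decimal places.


Dual coordinate (expectation parameter) for Bernoulli:
mu = 1/(1+exp(-eta)).
eta = -3.13.
exp(-eta) = exp(3.13) = 22.87398.
mu = 1/(1+22.87398) = 0.0419

0.0419


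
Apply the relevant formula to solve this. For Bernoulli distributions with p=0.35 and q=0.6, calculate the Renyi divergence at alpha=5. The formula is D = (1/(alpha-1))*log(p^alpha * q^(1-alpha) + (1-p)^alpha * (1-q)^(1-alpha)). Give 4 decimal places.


Renyi divergence of order alpha between Bernoulli distributions:
D = (1/(alpha-1))*log(p^alpha * q^(1-alpha) + (1-p)^alpha * (1-q)^(1-alpha)).
alpha = 5, p = 0.35, q = 0.6.
p^alpha * q^(1-alpha) = 0.35^5 * 0.6^-4 = 0.040526.
(1-p)^alpha * (1-q)^(1-alpha) = 0.65^5 * 0.4^-4 = 4.532385.
sum = 0.040526 + 4.532385 = 4.572911.
D = (1/4)*log(4.572911) = 0.3800

0.3800


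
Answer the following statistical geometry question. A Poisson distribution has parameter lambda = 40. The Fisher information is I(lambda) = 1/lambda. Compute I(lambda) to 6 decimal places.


Fisher information for Poisson: I(lambda) = 1/lambda.
lambda = 40.
I(lambda) = 1/40 = 0.025000

0.025000


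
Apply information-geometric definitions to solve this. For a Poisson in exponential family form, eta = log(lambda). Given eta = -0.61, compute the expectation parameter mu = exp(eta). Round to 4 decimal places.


Expectation parameter for Poisson exponential family:
mu = exp(eta).
eta = -0.61.
mu = exp(-0.61) = 0.5434

0.5434


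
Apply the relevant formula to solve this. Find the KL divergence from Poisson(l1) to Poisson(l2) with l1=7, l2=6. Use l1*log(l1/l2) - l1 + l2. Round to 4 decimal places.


KL divergence for Poisson:
KL = l1*log(l1/l2) - l1 + l2.
l1 = 7, l2 = 6.
log(7/6) = 0.154151.
l1*log(l1/l2) = 7 * 0.154151 = 1.079055.
KL = 1.079055 - 7 + 6 = 0.0791

0.0791


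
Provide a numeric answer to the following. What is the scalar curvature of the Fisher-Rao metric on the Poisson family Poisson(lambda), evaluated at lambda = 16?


This family has a single free parameter, so its statistical manifold
is 1-dimensional. The Riemann curvature tensor of any 1-dimensional
Riemannian manifold vanishes identically, so R = 0.

0


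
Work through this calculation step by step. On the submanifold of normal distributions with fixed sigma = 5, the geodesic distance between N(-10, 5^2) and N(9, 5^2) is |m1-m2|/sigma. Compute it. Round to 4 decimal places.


On the fixed-variance normal subfamily, geodesic distance = |m1-m2|/sigma.
|-10 - 9| = 19.
sigma = 5.
d = 19/5 = 3.8000

3.8000


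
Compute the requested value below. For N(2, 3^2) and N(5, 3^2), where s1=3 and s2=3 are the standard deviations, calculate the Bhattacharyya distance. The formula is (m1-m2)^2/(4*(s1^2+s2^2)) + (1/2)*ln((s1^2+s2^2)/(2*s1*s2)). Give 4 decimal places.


Bhattacharyya distance between two Gaussians:
DB = (m1-m2)^2/(4*(s1^2+s2^2)) + (1/2)*ln((s1^2+s2^2)/(2*s1*s2)).
(m1-m2)^2 = (-3)^2 = 9.
s1^2+s2^2 = 9 + 9 = 18.
term1 = 9/72 = 0.125.
term2 = 0.5*ln(18/18.0) = 0.0.
DB = 0.125 + 0.0 = 0.1250

0.1250


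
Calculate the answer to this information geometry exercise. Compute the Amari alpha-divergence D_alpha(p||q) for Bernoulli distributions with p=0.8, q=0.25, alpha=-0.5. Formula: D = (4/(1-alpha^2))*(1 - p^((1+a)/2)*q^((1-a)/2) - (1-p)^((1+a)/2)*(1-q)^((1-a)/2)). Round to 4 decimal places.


Amari alpha-divergence:
D = (4/(1-alpha^2))*(1 - p^((1+a)/2)*q^((1-a)/2) - (1-p)^((1+a)/2)*(1-q)^((1-a)/2)).
alpha = -0.5, p = 0.8, q = 0.25.
e1 = (1+alpha)/2 = 0.25, e2 = (1-alpha)/2 = 0.75.
t1 = p^e1 * q^e2 = 0.8^0.25 * 0.25^0.75 = 0.33437.
t2 = (1-p)^e1 * (1-q)^e2 = 0.2^0.25 * 0.75^0.75 = 0.538956.
4/(1-alpha^2) = 5.333333.
D = 5.333333*(1 - 0.33437 - 0.538956) = 0.6756

0.6756


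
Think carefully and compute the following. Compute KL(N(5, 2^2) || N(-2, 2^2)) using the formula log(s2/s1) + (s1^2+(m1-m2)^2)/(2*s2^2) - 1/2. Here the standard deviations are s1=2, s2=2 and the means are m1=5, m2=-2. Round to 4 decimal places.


KL divergence between normal distributions:
KL = log(s2/s1) + (s1^2 + (m1-m2)^2)/(2*s2^2) - 1/2.
log(2/2) = 0.0.
(2^2 + (5--2)^2)/(2*2^2) = (4 + 49)/8 = 6.625.
KL = 0.0 + 6.625 - 0.5 = 6.1250

6.1250


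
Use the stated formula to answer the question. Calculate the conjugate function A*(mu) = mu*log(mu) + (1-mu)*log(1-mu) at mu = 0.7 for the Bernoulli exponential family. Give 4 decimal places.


Legendre transform for Bernoulli:
A*(mu) = mu*log(mu) + (1-mu)*log(1-mu).
mu = 0.7, 1-mu = 0.3.
mu*log(mu) = 0.7*log(0.7) = -0.249672.
(1-mu)*log(1-mu) = 0.3*log(0.3) = -0.361192.
A* = -0.249672 + -0.361192 = -0.6109

-0.6109


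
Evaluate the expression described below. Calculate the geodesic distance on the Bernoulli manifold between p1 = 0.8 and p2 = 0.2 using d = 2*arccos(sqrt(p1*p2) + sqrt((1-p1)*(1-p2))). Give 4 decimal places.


Geodesic distance on Bernoulli manifold:
d(p1,p2) = 2*arccos(sqrt(p1*p2) + sqrt((1-p1)*(1-p2))).
sqrt(p1*p2) = sqrt(0.8*0.2) = 0.4.
sqrt((1-p1)*(1-p2)) = sqrt(0.2*0.8) = 0.4.
arg = 0.4 + 0.4 = 0.8.
d = 2*arccos(0.8) = 1.2870

1.2870


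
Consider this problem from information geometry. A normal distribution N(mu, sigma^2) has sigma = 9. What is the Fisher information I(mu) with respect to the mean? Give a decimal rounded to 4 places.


The Fisher information for the mean of a normal distribution is I(mu) = 1/sigma^2.
sigma = 9, so sigma^2 = 81.
I(mu) = 1/81 = 0.0123

0.0123


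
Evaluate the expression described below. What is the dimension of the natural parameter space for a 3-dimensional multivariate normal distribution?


Exponential family dimension calculation:
For 3-dim MVN: mean has 3 params, covariance has 3*4/2 = 6 unique entries.
Total dim = 3 + 6 = 9.

9


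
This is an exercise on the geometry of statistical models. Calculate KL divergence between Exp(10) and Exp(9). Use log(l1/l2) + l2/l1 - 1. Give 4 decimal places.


KL divergence for exponential family:
KL = log(l1/l2) + l2/l1 - 1.
log(10/9) = 0.105361.
9/10 = 0.9.
KL = 0.105361 + 0.9 - 1 = 0.0054

0.0054


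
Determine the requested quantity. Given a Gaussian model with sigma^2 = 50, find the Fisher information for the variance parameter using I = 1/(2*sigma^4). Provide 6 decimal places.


Fisher information for variance: I(sigma^2) = 1/(2*sigma^4).
sigma^2 = 50, so sigma^4 = 2500.
I = 1/(2*2500) = 1/5000 = 0.000200

0.000200


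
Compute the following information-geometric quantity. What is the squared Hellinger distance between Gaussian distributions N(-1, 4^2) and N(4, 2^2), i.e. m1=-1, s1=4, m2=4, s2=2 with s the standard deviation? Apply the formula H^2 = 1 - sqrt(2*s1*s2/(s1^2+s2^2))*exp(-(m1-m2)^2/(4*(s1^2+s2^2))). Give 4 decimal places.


Squared Hellinger distance for Gaussians:
H^2 = 1 - sqrt(2*s1*s2/(s1^2+s2^2)) * exp(-(m1-m2)^2/(4*(s1^2+s2^2))).
s1^2 = 16, s2^2 = 4, s1^2+s2^2 = 20.
sqrt(2*4*2/(20)) = 0.894427.
(m1-m2)^2 = (-5)^2 = 25.
exp(-25/(4*20)) = exp(-0.3125) = 0.731616.
H^2 = 1 - 0.894427*0.731616 = 0.3456

0.3456


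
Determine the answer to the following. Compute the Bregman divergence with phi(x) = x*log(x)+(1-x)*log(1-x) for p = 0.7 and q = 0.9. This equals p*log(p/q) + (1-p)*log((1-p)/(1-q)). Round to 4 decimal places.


Bregman divergence with negative entropy generator:
D = p*log(p/q) + (1-p)*log((1-p)/(1-q)).
p = 0.7, q = 0.9.
p*log(p/q) = 0.7*log(0.7/0.9) = -0.17592.
(1-p)*log((1-p)/(1-q)) = 0.3*log(0.3/0.1) = 0.329584.
D = -0.17592 + 0.329584 = 0.1537

0.1537


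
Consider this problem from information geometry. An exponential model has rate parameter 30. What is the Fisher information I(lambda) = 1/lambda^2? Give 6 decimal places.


Fisher information for exponential: I(lambda) = 1/lambda^2.
lambda = 30, lambda^2 = 900.
I = 1/900 = 0.001111

0.001111


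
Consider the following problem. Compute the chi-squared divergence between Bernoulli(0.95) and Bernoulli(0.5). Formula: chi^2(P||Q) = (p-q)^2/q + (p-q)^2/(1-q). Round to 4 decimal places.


Chi-squared divergence between Bernoulli distributions:
chi^2 = (p-q)^2/q + (p-q)^2/(1-q).
p = 0.95, q = 0.5, p-q = 0.45.
(p-q)^2 = 0.2025.
term1 = 0.2025/0.5 = 0.405.
term2 = 0.2025/0.5 = 0.405.
chi^2 = 0.405 + 0.405 = 0.8100

0.8100


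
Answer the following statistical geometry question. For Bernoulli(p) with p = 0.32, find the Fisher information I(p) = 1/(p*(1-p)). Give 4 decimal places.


For Bernoulli(p), Fisher information is I(p) = 1/(p*(1-p)).
p = 0.32, 1-p = 0.68.
p*(1-p) = 0.2176.
I(p) = 1/0.2176 = 4.5956

4.5956


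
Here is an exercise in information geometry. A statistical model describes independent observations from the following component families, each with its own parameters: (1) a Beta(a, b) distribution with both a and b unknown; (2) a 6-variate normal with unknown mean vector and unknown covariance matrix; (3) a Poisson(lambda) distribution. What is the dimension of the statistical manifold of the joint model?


The dimension of a statistical manifold equals the number of free
(independent) real parameters of the model. For a product of independent
blocks the parameter counts add.
- Beta (a, b): 2.
- 6-variate normal: 6 (mean) + 6*7/2 = 21 (symmetric covariance) = 27.
- Poisson (lambda): 1.
Total = 2 + 27 + 1 = 30.
Dimension = 30

30


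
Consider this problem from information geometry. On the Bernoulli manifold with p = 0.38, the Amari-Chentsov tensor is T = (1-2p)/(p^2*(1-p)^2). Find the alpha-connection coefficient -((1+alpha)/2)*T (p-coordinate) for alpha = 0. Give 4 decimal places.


Skewness (Amari-Chentsov) tensor: T = (1-2p)/(p^2*(1-p)^2).
p = 0.38, 1-2p = 0.24, p^2 = 0.1444, (1-p)^2 = 0.3844.
T = 0.24/(0.1444 * 0.3844) = 4.323751.
In the p-coordinate, Gamma^(alpha) = Gamma^(0) - (alpha/2)*T with Gamma^(0) = (1/2)*g'(p) = -T/2,
so Gamma^(alpha) = -((1+alpha)/2)*T.
alpha = 0, -(1+alpha)/2 = -0.5.
Gamma = -0.5 * 4.323751 = -2.1619

-2.1619


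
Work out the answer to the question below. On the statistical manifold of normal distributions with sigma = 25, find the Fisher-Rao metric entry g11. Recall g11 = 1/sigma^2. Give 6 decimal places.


For the 2-parameter normal family, the Fisher metric has:
  g11 = 1/sigma^2, g22 = 2/sigma^2.
sigma = 25, sigma^2 = 625.
g11 = 0.001600

0.001600


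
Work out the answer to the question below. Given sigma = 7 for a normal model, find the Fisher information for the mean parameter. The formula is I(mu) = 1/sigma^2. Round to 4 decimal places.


The Fisher information for the mean of a normal distribution is I(mu) = 1/sigma^2.
sigma = 7, so sigma^2 = 49.
I(mu) = 1/49 = 0.0204

0.0204


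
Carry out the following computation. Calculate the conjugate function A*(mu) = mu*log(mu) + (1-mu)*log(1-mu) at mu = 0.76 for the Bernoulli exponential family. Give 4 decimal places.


Legendre transform for Bernoulli:
A*(mu) = mu*log(mu) + (1-mu)*log(1-mu).
mu = 0.76, 1-mu = 0.24.
mu*log(mu) = 0.76*log(0.76) = -0.208572.
(1-mu)*log(1-mu) = 0.24*log(0.24) = -0.342508.
A* = -0.208572 + -0.342508 = -0.5511

-0.5511


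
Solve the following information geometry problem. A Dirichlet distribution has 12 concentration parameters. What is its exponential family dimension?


Exponential family dimension calculation:
Dirichlet with 12 components has 12 natural parameters.

12


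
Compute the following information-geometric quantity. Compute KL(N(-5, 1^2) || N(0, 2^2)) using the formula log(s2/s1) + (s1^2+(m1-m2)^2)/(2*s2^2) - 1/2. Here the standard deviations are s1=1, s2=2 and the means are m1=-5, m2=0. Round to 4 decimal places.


KL divergence between normal distributions:
KL = log(s2/s1) + (s1^2 + (m1-m2)^2)/(2*s2^2) - 1/2.
log(2/1) = 0.693147.
(1^2 + (-5-0)^2)/(2*2^2) = (1 + 25)/8 = 3.25.
KL = 0.693147 + 3.25 - 0.5 = 3.4431

3.4431


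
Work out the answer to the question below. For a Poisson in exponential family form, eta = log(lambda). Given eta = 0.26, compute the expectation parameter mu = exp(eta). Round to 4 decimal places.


Expectation parameter for Poisson exponential family:
mu = exp(eta).
eta = 0.26.
mu = exp(0.26) = 1.2969

1.2969


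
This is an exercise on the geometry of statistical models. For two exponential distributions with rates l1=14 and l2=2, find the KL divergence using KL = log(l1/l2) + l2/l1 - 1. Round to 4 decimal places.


KL divergence for exponential family:
KL = log(l1/l2) + l2/l1 - 1.
log(14/2) = 1.94591.
2/14 = 0.142857.
KL = 1.94591 + 0.142857 - 1 = 1.0888

1.0888


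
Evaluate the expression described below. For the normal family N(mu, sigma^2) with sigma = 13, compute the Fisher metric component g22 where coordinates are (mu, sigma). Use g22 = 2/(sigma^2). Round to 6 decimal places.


For the 2-parameter normal family, the Fisher metric has:
  g11 = 1/sigma^2, g22 = 2/sigma^2.
sigma = 13, sigma^2 = 169.
g22 = 0.011834

0.011834


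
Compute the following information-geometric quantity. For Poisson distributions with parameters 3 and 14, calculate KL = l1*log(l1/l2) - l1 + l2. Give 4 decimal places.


KL divergence for Poisson:
KL = l1*log(l1/l2) - l1 + l2.
l1 = 3, l2 = 14.
log(3/14) = -1.540445.
l1*log(l1/l2) = 3 * -1.540445 = -4.621335.
KL = -4.621335 - 3 + 14 = 6.3787

6.3787


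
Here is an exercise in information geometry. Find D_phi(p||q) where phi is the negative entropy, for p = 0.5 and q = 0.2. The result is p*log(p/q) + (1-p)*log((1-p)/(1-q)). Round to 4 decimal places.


Bregman divergence with negative entropy generator:
D = p*log(p/q) + (1-p)*log((1-p)/(1-q)).
p = 0.5, q = 0.2.
p*log(p/q) = 0.5*log(0.5/0.2) = 0.458145.
(1-p)*log((1-p)/(1-q)) = 0.5*log(0.5/0.8) = -0.235002.
D = 0.458145 + -0.235002 = 0.2231

0.2231


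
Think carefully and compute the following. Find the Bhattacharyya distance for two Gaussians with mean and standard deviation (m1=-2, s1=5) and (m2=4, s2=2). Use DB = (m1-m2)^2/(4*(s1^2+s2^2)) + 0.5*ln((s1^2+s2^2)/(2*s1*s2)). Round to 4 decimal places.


Bhattacharyya distance between two Gaussians:
DB = (m1-m2)^2/(4*(s1^2+s2^2)) + (1/2)*ln((s1^2+s2^2)/(2*s1*s2)).
(m1-m2)^2 = (-6)^2 = 36.
s1^2+s2^2 = 25 + 4 = 29.
term1 = 36/116 = 0.310345.
term2 = 0.5*ln(29/20.0) = 0.185782.
DB = 0.310345 + 0.185782 = 0.4961

0.4961


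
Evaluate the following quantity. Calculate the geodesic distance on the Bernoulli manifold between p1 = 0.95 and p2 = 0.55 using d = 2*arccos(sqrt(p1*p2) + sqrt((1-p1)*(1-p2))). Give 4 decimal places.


Geodesic distance on Bernoulli manifold:
d(p1,p2) = 2*arccos(sqrt(p1*p2) + sqrt((1-p1)*(1-p2))).
sqrt(p1*p2) = sqrt(0.95*0.55) = 0.722842.
sqrt((1-p1)*(1-p2)) = sqrt(0.05*0.45) = 0.15.
arg = 0.722842 + 0.15 = 0.872842.
d = 2*arccos(0.872842) = 1.0196

1.0196


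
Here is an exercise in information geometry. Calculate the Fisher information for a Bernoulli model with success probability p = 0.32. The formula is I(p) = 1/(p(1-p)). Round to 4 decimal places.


For Bernoulli(p), Fisher information is I(p) = 1/(p*(1-p)).
p = 0.32, 1-p = 0.68.
p*(1-p) = 0.2176.
I(p) = 1/0.2176 = 4.5956

4.5956


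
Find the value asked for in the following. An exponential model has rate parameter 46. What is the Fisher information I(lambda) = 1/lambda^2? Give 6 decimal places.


Fisher information for exponential: I(lambda) = 1/lambda^2.
lambda = 46, lambda^2 = 2116.
I = 1/2116 = 0.000473

0.000473


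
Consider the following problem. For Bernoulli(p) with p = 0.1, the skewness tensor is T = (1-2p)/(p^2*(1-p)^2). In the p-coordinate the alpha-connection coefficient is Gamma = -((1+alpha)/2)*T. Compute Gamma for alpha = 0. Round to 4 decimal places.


Skewness (Amari-Chentsov) tensor: T = (1-2p)/(p^2*(1-p)^2).
p = 0.1, 1-2p = 0.8, p^2 = 0.01, (1-p)^2 = 0.81.
T = 0.8/(0.01 * 0.81) = 98.765432.
In the p-coordinate, Gamma^(alpha) = Gamma^(0) - (alpha/2)*T with Gamma^(0) = (1/2)*g'(p) = -T/2,
so Gamma^(alpha) = -((1+alpha)/2)*T.
alpha = 0, -(1+alpha)/2 = -0.5.
Gamma = -0.5 * 98.765432 = -49.3827

-49.3827


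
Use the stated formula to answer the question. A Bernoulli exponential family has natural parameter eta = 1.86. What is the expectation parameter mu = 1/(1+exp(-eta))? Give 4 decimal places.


Dual coordinate (expectation parameter) for Bernoulli:
mu = 1/(1+exp(-eta)).
eta = 1.86.
exp(-eta) = exp(-1.86) = 0.155673.
mu = 1/(1+0.155673) = 0.8653

0.8653


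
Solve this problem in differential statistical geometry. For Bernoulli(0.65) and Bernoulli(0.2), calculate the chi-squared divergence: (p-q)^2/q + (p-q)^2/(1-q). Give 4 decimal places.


Chi-squared divergence between Bernoulli distributions:
chi^2 = (p-q)^2/q + (p-q)^2/(1-q).
p = 0.65, q = 0.2, p-q = 0.45.
(p-q)^2 = 0.2025.
term1 = 0.2025/0.2 = 1.0125.
term2 = 0.2025/0.8 = 0.253125.
chi^2 = 1.0125 + 0.253125 = 1.2656

1.2656


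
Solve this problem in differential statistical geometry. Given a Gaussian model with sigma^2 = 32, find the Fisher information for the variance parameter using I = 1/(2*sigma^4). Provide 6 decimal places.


Fisher information for variance: I(sigma^2) = 1/(2*sigma^4).
sigma^2 = 32, so sigma^4 = 1024.
I = 1/(2*1024) = 1/2048 = 0.000488

0.000488


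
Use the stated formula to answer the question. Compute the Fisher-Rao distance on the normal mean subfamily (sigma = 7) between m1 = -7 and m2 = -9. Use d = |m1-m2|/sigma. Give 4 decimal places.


On the fixed-variance normal subfamily, geodesic distance = |m1-m2|/sigma.
|-7 - -9| = 2.
sigma = 7.
d = 2/7 = 0.2857

0.2857


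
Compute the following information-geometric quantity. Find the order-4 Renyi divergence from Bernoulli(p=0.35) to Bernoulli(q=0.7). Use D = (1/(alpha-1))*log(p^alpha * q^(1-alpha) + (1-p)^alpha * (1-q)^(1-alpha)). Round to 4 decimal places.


Renyi divergence of order alpha between Bernoulli distributions:
D = (1/(alpha-1))*log(p^alpha * q^(1-alpha) + (1-p)^alpha * (1-q)^(1-alpha)).
alpha = 4, p = 0.35, q = 0.7.
p^alpha * q^(1-alpha) = 0.35^4 * 0.7^-3 = 0.04375.
(1-p)^alpha * (1-q)^(1-alpha) = 0.65^4 * 0.3^-3 = 6.611343.
sum = 0.04375 + 6.611343 = 6.655093.
D = (1/3)*log(6.655093) = 0.6318

0.6318


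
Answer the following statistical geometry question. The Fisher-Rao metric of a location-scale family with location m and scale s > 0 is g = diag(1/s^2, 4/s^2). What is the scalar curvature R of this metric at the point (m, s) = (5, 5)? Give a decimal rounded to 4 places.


The metric has the form g = (A dm^2 + B ds^2)/s^2 with A = 1, B = 4.
Substitute u = sqrt(A/B)*m: g = B*(du^2 + ds^2)/s^2, i.e. B times the
Poincare upper half-plane metric, which has constant Gaussian curvature -1.
Scaling a 2D metric by a constant c divides the Gaussian curvature by c,
so K = -1/B = -1/(4) = -0.2500 everywhere (the point (m, s) = (5, 5) is irrelevant:
the curvature is constant).
Scalar curvature in dimension 2: R = 2K = -2/(4) = -0.5000.

-0.5000


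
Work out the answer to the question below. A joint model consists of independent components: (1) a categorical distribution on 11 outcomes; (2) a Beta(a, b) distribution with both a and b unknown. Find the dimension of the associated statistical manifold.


The dimension of a statistical manifold equals the number of free
(independent) real parameters of the model. For a product of independent
blocks the parameter counts add.
- categorical on 11 outcomes (probabilities sum to 1): 11-1 = 10.
- Beta (a, b): 2.
Total = 10 + 2 = 12.
Dimension = 12

12


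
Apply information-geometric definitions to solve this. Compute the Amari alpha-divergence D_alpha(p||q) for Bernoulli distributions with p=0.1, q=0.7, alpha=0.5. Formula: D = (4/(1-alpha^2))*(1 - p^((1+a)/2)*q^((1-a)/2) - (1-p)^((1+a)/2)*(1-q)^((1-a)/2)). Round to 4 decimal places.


Amari alpha-divergence:
D = (4/(1-alpha^2))*(1 - p^((1+a)/2)*q^((1-a)/2) - (1-p)^((1+a)/2)*(1-q)^((1-a)/2)).
alpha = 0.5, p = 0.1, q = 0.7.
e1 = (1+alpha)/2 = 0.75, e2 = (1-alpha)/2 = 0.25.
t1 = p^e1 * q^e2 = 0.1^0.75 * 0.7^0.25 = 0.162658.
t2 = (1-p)^e1 * (1-q)^e2 = 0.9^0.75 * 0.3^0.25 = 0.683852.
4/(1-alpha^2) = 5.333333.
D = 5.333333*(1 - 0.162658 - 0.683852) = 0.8186

0.8186


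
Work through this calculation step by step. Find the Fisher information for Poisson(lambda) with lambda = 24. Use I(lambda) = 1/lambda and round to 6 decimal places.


Fisher information for Poisson: I(lambda) = 1/lambda.
lambda = 24.
I(lambda) = 1/24 = 0.041667

0.041667


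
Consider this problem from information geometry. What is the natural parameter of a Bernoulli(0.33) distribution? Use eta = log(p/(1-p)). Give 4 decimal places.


Natural parameter for Bernoulli: eta = log(p/(1-p)).
p = 0.33, 1-p = 0.67.
p/(1-p) = 0.492537.
eta = log(0.492537) = -0.7082

-0.7082


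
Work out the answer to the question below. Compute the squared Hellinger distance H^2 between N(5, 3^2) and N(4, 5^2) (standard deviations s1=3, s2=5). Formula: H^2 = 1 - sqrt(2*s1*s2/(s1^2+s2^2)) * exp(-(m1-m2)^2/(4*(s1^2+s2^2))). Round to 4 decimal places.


Squared Hellinger distance for Gaussians:
H^2 = 1 - sqrt(2*s1*s2/(s1^2+s2^2)) * exp(-(m1-m2)^2/(4*(s1^2+s2^2))).
s1^2 = 9, s2^2 = 25, s1^2+s2^2 = 34.
sqrt(2*3*5/(34)) = 0.939336.
(m1-m2)^2 = (1)^2 = 1.
exp(-1/(4*34)) = exp(-0.007353) = 0.992674.
H^2 = 1 - 0.939336*0.992674 = 0.0675

0.0675


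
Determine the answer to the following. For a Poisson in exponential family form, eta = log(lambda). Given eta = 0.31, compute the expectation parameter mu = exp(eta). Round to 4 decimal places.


Expectation parameter for Poisson exponential family:
mu = exp(eta).
eta = 0.31.
mu = exp(0.31) = 1.3634

1.3634


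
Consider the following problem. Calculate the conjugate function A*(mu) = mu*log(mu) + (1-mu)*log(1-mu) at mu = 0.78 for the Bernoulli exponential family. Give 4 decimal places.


Legendre transform for Bernoulli:
A*(mu) = mu*log(mu) + (1-mu)*log(1-mu).
mu = 0.78, 1-mu = 0.22.
mu*log(mu) = 0.78*log(0.78) = -0.1938.
(1-mu)*log(1-mu) = 0.22*log(0.22) = -0.333108.
A* = -0.1938 + -0.333108 = -0.5269

-0.5269


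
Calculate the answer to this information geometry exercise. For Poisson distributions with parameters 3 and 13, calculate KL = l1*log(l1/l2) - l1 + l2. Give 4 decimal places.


KL divergence for Poisson:
KL = l1*log(l1/l2) - l1 + l2.
l1 = 3, l2 = 13.
log(3/13) = -1.466337.
l1*log(l1/l2) = 3 * -1.466337 = -4.399011.
KL = -4.399011 - 3 + 13 = 5.6010

5.6010


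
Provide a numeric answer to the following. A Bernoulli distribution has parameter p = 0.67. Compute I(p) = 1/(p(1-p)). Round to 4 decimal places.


For Bernoulli(p), Fisher information is I(p) = 1/(p*(1-p)).
p = 0.67, 1-p = 0.33.
p*(1-p) = 0.2211.
I(p) = 1/0.2211 = 4.5228

4.5228
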